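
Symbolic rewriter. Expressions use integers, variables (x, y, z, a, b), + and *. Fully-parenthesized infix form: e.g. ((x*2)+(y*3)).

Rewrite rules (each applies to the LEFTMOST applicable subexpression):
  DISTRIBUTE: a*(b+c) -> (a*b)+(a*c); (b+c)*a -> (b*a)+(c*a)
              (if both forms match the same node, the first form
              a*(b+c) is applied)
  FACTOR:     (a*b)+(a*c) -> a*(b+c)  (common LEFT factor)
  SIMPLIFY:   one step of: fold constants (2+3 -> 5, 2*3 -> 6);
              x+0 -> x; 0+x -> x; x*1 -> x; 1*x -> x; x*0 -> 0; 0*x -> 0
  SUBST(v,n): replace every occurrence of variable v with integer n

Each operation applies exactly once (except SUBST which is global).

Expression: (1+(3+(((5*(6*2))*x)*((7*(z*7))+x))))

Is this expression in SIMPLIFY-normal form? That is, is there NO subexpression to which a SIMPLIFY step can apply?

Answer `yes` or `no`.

Answer: no

Derivation:
Expression: (1+(3+(((5*(6*2))*x)*((7*(z*7))+x))))
Scanning for simplifiable subexpressions (pre-order)...
  at root: (1+(3+(((5*(6*2))*x)*((7*(z*7))+x)))) (not simplifiable)
  at R: (3+(((5*(6*2))*x)*((7*(z*7))+x))) (not simplifiable)
  at RR: (((5*(6*2))*x)*((7*(z*7))+x)) (not simplifiable)
  at RRL: ((5*(6*2))*x) (not simplifiable)
  at RRLL: (5*(6*2)) (not simplifiable)
  at RRLLR: (6*2) (SIMPLIFIABLE)
  at RRR: ((7*(z*7))+x) (not simplifiable)
  at RRRL: (7*(z*7)) (not simplifiable)
  at RRRLR: (z*7) (not simplifiable)
Found simplifiable subexpr at path RRLLR: (6*2)
One SIMPLIFY step would give: (1+(3+(((5*12)*x)*((7*(z*7))+x))))
-> NOT in normal form.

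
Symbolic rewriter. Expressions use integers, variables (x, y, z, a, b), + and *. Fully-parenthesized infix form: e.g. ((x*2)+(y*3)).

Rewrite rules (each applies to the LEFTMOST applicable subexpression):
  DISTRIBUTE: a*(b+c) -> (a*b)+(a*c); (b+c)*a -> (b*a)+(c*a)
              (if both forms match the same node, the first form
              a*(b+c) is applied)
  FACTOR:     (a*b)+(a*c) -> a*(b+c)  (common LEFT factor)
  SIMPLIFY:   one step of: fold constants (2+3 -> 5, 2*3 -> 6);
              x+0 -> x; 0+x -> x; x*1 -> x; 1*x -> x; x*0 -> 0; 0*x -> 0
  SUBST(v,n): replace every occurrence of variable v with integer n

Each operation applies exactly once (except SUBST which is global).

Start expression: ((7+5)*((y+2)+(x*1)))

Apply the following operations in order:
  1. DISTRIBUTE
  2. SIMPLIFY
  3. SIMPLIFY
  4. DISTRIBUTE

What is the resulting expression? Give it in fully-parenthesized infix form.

Start: ((7+5)*((y+2)+(x*1)))
Apply DISTRIBUTE at root (target: ((7+5)*((y+2)+(x*1)))): ((7+5)*((y+2)+(x*1))) -> (((7+5)*(y+2))+((7+5)*(x*1)))
Apply SIMPLIFY at LL (target: (7+5)): (((7+5)*(y+2))+((7+5)*(x*1))) -> ((12*(y+2))+((7+5)*(x*1)))
Apply SIMPLIFY at RL (target: (7+5)): ((12*(y+2))+((7+5)*(x*1))) -> ((12*(y+2))+(12*(x*1)))
Apply DISTRIBUTE at L (target: (12*(y+2))): ((12*(y+2))+(12*(x*1))) -> (((12*y)+(12*2))+(12*(x*1)))

Answer: (((12*y)+(12*2))+(12*(x*1)))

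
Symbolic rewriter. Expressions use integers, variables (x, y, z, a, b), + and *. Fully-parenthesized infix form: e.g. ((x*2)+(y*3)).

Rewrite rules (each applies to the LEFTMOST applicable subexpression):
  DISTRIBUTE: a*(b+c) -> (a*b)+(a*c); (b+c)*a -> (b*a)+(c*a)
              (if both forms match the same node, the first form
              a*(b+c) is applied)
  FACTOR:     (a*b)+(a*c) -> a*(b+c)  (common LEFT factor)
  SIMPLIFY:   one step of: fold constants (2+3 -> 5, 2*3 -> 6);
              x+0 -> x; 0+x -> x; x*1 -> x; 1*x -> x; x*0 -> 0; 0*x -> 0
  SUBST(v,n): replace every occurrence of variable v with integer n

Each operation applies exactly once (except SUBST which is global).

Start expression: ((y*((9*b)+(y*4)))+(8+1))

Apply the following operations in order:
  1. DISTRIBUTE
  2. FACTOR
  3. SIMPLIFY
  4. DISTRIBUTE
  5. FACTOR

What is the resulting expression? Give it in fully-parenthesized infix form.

Start: ((y*((9*b)+(y*4)))+(8+1))
Apply DISTRIBUTE at L (target: (y*((9*b)+(y*4)))): ((y*((9*b)+(y*4)))+(8+1)) -> (((y*(9*b))+(y*(y*4)))+(8+1))
Apply FACTOR at L (target: ((y*(9*b))+(y*(y*4)))): (((y*(9*b))+(y*(y*4)))+(8+1)) -> ((y*((9*b)+(y*4)))+(8+1))
Apply SIMPLIFY at R (target: (8+1)): ((y*((9*b)+(y*4)))+(8+1)) -> ((y*((9*b)+(y*4)))+9)
Apply DISTRIBUTE at L (target: (y*((9*b)+(y*4)))): ((y*((9*b)+(y*4)))+9) -> (((y*(9*b))+(y*(y*4)))+9)
Apply FACTOR at L (target: ((y*(9*b))+(y*(y*4)))): (((y*(9*b))+(y*(y*4)))+9) -> ((y*((9*b)+(y*4)))+9)

Answer: ((y*((9*b)+(y*4)))+9)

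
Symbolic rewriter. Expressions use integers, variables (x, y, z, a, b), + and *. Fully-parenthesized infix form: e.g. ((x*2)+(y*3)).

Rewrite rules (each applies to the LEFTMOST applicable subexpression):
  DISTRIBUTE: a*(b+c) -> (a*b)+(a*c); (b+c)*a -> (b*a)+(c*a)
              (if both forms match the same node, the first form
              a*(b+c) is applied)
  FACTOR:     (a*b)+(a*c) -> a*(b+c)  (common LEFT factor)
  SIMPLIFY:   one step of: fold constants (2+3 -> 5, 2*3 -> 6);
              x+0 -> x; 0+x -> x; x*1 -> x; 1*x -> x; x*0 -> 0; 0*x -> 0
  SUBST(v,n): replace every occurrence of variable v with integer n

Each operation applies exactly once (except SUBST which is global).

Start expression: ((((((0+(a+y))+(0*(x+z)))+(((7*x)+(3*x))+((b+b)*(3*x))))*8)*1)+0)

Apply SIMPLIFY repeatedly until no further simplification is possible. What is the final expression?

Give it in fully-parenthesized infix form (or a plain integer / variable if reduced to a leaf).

Answer: (((a+y)+(((7*x)+(3*x))+((b+b)*(3*x))))*8)

Derivation:
Start: ((((((0+(a+y))+(0*(x+z)))+(((7*x)+(3*x))+((b+b)*(3*x))))*8)*1)+0)
Step 1: at root: ((((((0+(a+y))+(0*(x+z)))+(((7*x)+(3*x))+((b+b)*(3*x))))*8)*1)+0) -> (((((0+(a+y))+(0*(x+z)))+(((7*x)+(3*x))+((b+b)*(3*x))))*8)*1); overall: ((((((0+(a+y))+(0*(x+z)))+(((7*x)+(3*x))+((b+b)*(3*x))))*8)*1)+0) -> (((((0+(a+y))+(0*(x+z)))+(((7*x)+(3*x))+((b+b)*(3*x))))*8)*1)
Step 2: at root: (((((0+(a+y))+(0*(x+z)))+(((7*x)+(3*x))+((b+b)*(3*x))))*8)*1) -> ((((0+(a+y))+(0*(x+z)))+(((7*x)+(3*x))+((b+b)*(3*x))))*8); overall: (((((0+(a+y))+(0*(x+z)))+(((7*x)+(3*x))+((b+b)*(3*x))))*8)*1) -> ((((0+(a+y))+(0*(x+z)))+(((7*x)+(3*x))+((b+b)*(3*x))))*8)
Step 3: at LLL: (0+(a+y)) -> (a+y); overall: ((((0+(a+y))+(0*(x+z)))+(((7*x)+(3*x))+((b+b)*(3*x))))*8) -> ((((a+y)+(0*(x+z)))+(((7*x)+(3*x))+((b+b)*(3*x))))*8)
Step 4: at LLR: (0*(x+z)) -> 0; overall: ((((a+y)+(0*(x+z)))+(((7*x)+(3*x))+((b+b)*(3*x))))*8) -> ((((a+y)+0)+(((7*x)+(3*x))+((b+b)*(3*x))))*8)
Step 5: at LL: ((a+y)+0) -> (a+y); overall: ((((a+y)+0)+(((7*x)+(3*x))+((b+b)*(3*x))))*8) -> (((a+y)+(((7*x)+(3*x))+((b+b)*(3*x))))*8)
Fixed point: (((a+y)+(((7*x)+(3*x))+((b+b)*(3*x))))*8)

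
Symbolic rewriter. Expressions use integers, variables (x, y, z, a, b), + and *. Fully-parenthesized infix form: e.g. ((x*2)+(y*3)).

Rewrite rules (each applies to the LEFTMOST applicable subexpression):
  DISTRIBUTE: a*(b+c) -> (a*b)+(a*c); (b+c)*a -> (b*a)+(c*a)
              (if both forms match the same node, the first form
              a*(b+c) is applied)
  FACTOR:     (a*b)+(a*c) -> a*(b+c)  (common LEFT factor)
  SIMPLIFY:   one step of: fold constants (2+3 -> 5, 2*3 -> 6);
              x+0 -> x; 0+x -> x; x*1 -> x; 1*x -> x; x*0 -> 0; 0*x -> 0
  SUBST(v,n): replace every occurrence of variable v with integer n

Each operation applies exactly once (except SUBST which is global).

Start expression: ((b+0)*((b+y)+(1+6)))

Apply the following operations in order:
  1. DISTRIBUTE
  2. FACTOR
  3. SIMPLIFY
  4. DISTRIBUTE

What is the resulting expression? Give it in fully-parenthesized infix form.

Answer: ((b*(b+y))+(b*(1+6)))

Derivation:
Start: ((b+0)*((b+y)+(1+6)))
Apply DISTRIBUTE at root (target: ((b+0)*((b+y)+(1+6)))): ((b+0)*((b+y)+(1+6))) -> (((b+0)*(b+y))+((b+0)*(1+6)))
Apply FACTOR at root (target: (((b+0)*(b+y))+((b+0)*(1+6)))): (((b+0)*(b+y))+((b+0)*(1+6))) -> ((b+0)*((b+y)+(1+6)))
Apply SIMPLIFY at L (target: (b+0)): ((b+0)*((b+y)+(1+6))) -> (b*((b+y)+(1+6)))
Apply DISTRIBUTE at root (target: (b*((b+y)+(1+6)))): (b*((b+y)+(1+6))) -> ((b*(b+y))+(b*(1+6)))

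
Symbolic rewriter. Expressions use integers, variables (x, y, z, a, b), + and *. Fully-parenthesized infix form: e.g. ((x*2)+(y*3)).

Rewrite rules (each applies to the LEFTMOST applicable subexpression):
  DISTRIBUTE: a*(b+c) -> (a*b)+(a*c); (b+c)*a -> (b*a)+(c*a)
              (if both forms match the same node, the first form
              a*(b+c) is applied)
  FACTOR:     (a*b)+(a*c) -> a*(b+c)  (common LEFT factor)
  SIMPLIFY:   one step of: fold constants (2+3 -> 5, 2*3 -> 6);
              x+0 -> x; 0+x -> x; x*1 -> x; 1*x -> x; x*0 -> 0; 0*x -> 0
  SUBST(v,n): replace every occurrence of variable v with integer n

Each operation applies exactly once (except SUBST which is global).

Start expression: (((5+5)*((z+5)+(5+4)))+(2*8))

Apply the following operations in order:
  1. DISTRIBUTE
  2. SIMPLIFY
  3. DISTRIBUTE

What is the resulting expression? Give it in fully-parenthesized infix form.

Answer: ((((10*z)+(10*5))+((5+5)*(5+4)))+(2*8))

Derivation:
Start: (((5+5)*((z+5)+(5+4)))+(2*8))
Apply DISTRIBUTE at L (target: ((5+5)*((z+5)+(5+4)))): (((5+5)*((z+5)+(5+4)))+(2*8)) -> ((((5+5)*(z+5))+((5+5)*(5+4)))+(2*8))
Apply SIMPLIFY at LLL (target: (5+5)): ((((5+5)*(z+5))+((5+5)*(5+4)))+(2*8)) -> (((10*(z+5))+((5+5)*(5+4)))+(2*8))
Apply DISTRIBUTE at LL (target: (10*(z+5))): (((10*(z+5))+((5+5)*(5+4)))+(2*8)) -> ((((10*z)+(10*5))+((5+5)*(5+4)))+(2*8))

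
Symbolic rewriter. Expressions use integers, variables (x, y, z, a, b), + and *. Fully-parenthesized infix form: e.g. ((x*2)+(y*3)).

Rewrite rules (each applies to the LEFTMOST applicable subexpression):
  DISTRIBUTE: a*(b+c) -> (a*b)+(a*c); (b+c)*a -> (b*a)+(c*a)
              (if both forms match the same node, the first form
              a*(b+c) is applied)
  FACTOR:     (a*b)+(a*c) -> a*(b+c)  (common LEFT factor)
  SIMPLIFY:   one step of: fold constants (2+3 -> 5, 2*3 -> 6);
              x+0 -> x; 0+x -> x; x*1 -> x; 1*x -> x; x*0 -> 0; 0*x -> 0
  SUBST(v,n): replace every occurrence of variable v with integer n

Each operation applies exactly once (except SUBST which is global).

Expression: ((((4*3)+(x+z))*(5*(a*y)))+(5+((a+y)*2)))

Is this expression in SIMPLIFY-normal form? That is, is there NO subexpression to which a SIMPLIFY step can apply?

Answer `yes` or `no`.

Answer: no

Derivation:
Expression: ((((4*3)+(x+z))*(5*(a*y)))+(5+((a+y)*2)))
Scanning for simplifiable subexpressions (pre-order)...
  at root: ((((4*3)+(x+z))*(5*(a*y)))+(5+((a+y)*2))) (not simplifiable)
  at L: (((4*3)+(x+z))*(5*(a*y))) (not simplifiable)
  at LL: ((4*3)+(x+z)) (not simplifiable)
  at LLL: (4*3) (SIMPLIFIABLE)
  at LLR: (x+z) (not simplifiable)
  at LR: (5*(a*y)) (not simplifiable)
  at LRR: (a*y) (not simplifiable)
  at R: (5+((a+y)*2)) (not simplifiable)
  at RR: ((a+y)*2) (not simplifiable)
  at RRL: (a+y) (not simplifiable)
Found simplifiable subexpr at path LLL: (4*3)
One SIMPLIFY step would give: (((12+(x+z))*(5*(a*y)))+(5+((a+y)*2)))
-> NOT in normal form.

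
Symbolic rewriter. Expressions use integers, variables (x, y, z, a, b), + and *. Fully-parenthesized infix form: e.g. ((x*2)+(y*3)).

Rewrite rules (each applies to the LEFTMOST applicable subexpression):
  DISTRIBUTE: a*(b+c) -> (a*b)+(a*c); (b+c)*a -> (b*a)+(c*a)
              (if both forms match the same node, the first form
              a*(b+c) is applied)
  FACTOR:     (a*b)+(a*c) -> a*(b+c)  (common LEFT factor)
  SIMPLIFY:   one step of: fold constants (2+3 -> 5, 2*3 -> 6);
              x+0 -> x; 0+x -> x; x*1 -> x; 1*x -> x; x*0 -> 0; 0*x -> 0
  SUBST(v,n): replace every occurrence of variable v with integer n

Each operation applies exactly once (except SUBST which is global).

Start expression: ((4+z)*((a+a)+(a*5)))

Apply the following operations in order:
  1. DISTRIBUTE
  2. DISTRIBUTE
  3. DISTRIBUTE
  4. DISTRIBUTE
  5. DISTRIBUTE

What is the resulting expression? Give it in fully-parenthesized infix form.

Answer: ((((4*a)+(z*a))+((4*a)+(z*a)))+((4*(a*5))+(z*(a*5))))

Derivation:
Start: ((4+z)*((a+a)+(a*5)))
Apply DISTRIBUTE at root (target: ((4+z)*((a+a)+(a*5)))): ((4+z)*((a+a)+(a*5))) -> (((4+z)*(a+a))+((4+z)*(a*5)))
Apply DISTRIBUTE at L (target: ((4+z)*(a+a))): (((4+z)*(a+a))+((4+z)*(a*5))) -> ((((4+z)*a)+((4+z)*a))+((4+z)*(a*5)))
Apply DISTRIBUTE at LL (target: ((4+z)*a)): ((((4+z)*a)+((4+z)*a))+((4+z)*(a*5))) -> ((((4*a)+(z*a))+((4+z)*a))+((4+z)*(a*5)))
Apply DISTRIBUTE at LR (target: ((4+z)*a)): ((((4*a)+(z*a))+((4+z)*a))+((4+z)*(a*5))) -> ((((4*a)+(z*a))+((4*a)+(z*a)))+((4+z)*(a*5)))
Apply DISTRIBUTE at R (target: ((4+z)*(a*5))): ((((4*a)+(z*a))+((4*a)+(z*a)))+((4+z)*(a*5))) -> ((((4*a)+(z*a))+((4*a)+(z*a)))+((4*(a*5))+(z*(a*5))))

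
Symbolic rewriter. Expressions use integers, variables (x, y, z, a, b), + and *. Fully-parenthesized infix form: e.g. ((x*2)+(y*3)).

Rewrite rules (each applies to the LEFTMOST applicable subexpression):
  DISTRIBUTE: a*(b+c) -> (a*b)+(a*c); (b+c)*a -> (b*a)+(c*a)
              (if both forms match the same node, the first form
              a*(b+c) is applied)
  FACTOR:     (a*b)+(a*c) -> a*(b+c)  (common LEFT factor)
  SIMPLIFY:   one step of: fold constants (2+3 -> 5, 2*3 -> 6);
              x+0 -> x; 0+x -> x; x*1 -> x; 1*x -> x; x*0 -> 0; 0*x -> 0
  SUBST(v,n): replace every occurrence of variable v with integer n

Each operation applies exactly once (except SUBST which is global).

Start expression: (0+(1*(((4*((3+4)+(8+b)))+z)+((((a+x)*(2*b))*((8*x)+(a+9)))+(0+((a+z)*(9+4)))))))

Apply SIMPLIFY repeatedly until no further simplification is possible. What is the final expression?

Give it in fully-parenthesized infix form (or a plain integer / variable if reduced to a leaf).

Answer: (((4*(7+(8+b)))+z)+((((a+x)*(2*b))*((8*x)+(a+9)))+((a+z)*13)))

Derivation:
Start: (0+(1*(((4*((3+4)+(8+b)))+z)+((((a+x)*(2*b))*((8*x)+(a+9)))+(0+((a+z)*(9+4)))))))
Step 1: at root: (0+(1*(((4*((3+4)+(8+b)))+z)+((((a+x)*(2*b))*((8*x)+(a+9)))+(0+((a+z)*(9+4))))))) -> (1*(((4*((3+4)+(8+b)))+z)+((((a+x)*(2*b))*((8*x)+(a+9)))+(0+((a+z)*(9+4)))))); overall: (0+(1*(((4*((3+4)+(8+b)))+z)+((((a+x)*(2*b))*((8*x)+(a+9)))+(0+((a+z)*(9+4))))))) -> (1*(((4*((3+4)+(8+b)))+z)+((((a+x)*(2*b))*((8*x)+(a+9)))+(0+((a+z)*(9+4))))))
Step 2: at root: (1*(((4*((3+4)+(8+b)))+z)+((((a+x)*(2*b))*((8*x)+(a+9)))+(0+((a+z)*(9+4)))))) -> (((4*((3+4)+(8+b)))+z)+((((a+x)*(2*b))*((8*x)+(a+9)))+(0+((a+z)*(9+4))))); overall: (1*(((4*((3+4)+(8+b)))+z)+((((a+x)*(2*b))*((8*x)+(a+9)))+(0+((a+z)*(9+4)))))) -> (((4*((3+4)+(8+b)))+z)+((((a+x)*(2*b))*((8*x)+(a+9)))+(0+((a+z)*(9+4)))))
Step 3: at LLRL: (3+4) -> 7; overall: (((4*((3+4)+(8+b)))+z)+((((a+x)*(2*b))*((8*x)+(a+9)))+(0+((a+z)*(9+4))))) -> (((4*(7+(8+b)))+z)+((((a+x)*(2*b))*((8*x)+(a+9)))+(0+((a+z)*(9+4)))))
Step 4: at RR: (0+((a+z)*(9+4))) -> ((a+z)*(9+4)); overall: (((4*(7+(8+b)))+z)+((((a+x)*(2*b))*((8*x)+(a+9)))+(0+((a+z)*(9+4))))) -> (((4*(7+(8+b)))+z)+((((a+x)*(2*b))*((8*x)+(a+9)))+((a+z)*(9+4))))
Step 5: at RRR: (9+4) -> 13; overall: (((4*(7+(8+b)))+z)+((((a+x)*(2*b))*((8*x)+(a+9)))+((a+z)*(9+4)))) -> (((4*(7+(8+b)))+z)+((((a+x)*(2*b))*((8*x)+(a+9)))+((a+z)*13)))
Fixed point: (((4*(7+(8+b)))+z)+((((a+x)*(2*b))*((8*x)+(a+9)))+((a+z)*13)))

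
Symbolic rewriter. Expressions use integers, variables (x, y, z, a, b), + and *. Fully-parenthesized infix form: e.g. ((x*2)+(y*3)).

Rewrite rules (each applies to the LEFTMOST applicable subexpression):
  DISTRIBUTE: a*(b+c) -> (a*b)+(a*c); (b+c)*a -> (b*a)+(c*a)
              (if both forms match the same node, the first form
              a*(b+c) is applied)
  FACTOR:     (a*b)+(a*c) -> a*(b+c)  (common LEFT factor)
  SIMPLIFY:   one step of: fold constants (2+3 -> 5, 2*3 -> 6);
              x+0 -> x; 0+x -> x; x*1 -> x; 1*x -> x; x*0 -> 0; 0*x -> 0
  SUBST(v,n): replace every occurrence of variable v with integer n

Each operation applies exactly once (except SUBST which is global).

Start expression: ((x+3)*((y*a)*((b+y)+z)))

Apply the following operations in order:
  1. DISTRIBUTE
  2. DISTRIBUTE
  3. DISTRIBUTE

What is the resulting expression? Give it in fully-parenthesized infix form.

Answer: (((x*((y*a)*(b+y)))+(x*((y*a)*z)))+(3*((y*a)*((b+y)+z))))

Derivation:
Start: ((x+3)*((y*a)*((b+y)+z)))
Apply DISTRIBUTE at root (target: ((x+3)*((y*a)*((b+y)+z)))): ((x+3)*((y*a)*((b+y)+z))) -> ((x*((y*a)*((b+y)+z)))+(3*((y*a)*((b+y)+z))))
Apply DISTRIBUTE at LR (target: ((y*a)*((b+y)+z))): ((x*((y*a)*((b+y)+z)))+(3*((y*a)*((b+y)+z)))) -> ((x*(((y*a)*(b+y))+((y*a)*z)))+(3*((y*a)*((b+y)+z))))
Apply DISTRIBUTE at L (target: (x*(((y*a)*(b+y))+((y*a)*z)))): ((x*(((y*a)*(b+y))+((y*a)*z)))+(3*((y*a)*((b+y)+z)))) -> (((x*((y*a)*(b+y)))+(x*((y*a)*z)))+(3*((y*a)*((b+y)+z))))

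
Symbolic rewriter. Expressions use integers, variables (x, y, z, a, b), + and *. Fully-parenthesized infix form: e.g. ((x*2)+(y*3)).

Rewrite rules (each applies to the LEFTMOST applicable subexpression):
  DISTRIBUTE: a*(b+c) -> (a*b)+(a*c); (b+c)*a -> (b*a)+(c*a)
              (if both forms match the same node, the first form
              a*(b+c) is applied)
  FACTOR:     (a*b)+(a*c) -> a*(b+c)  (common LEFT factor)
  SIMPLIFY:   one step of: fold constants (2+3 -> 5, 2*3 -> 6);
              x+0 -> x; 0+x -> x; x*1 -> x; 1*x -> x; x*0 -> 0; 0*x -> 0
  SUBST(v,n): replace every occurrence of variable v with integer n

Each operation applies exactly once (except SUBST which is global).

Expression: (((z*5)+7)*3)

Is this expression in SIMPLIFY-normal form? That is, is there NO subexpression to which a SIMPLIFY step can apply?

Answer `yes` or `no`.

Answer: yes

Derivation:
Expression: (((z*5)+7)*3)
Scanning for simplifiable subexpressions (pre-order)...
  at root: (((z*5)+7)*3) (not simplifiable)
  at L: ((z*5)+7) (not simplifiable)
  at LL: (z*5) (not simplifiable)
Result: no simplifiable subexpression found -> normal form.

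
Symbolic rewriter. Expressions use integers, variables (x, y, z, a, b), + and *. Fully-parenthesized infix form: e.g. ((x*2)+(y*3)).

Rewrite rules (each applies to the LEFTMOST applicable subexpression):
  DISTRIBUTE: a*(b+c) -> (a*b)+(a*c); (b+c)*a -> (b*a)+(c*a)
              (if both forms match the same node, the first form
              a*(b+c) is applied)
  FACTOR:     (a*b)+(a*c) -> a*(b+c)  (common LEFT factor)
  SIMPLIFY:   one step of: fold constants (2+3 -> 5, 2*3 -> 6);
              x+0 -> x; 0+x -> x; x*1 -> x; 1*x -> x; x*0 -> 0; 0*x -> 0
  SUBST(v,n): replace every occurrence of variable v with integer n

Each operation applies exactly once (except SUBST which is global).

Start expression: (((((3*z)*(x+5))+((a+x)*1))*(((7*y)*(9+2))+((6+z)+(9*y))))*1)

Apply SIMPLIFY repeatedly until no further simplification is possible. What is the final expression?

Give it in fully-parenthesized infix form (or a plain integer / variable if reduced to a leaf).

Start: (((((3*z)*(x+5))+((a+x)*1))*(((7*y)*(9+2))+((6+z)+(9*y))))*1)
Step 1: at root: (((((3*z)*(x+5))+((a+x)*1))*(((7*y)*(9+2))+((6+z)+(9*y))))*1) -> ((((3*z)*(x+5))+((a+x)*1))*(((7*y)*(9+2))+((6+z)+(9*y)))); overall: (((((3*z)*(x+5))+((a+x)*1))*(((7*y)*(9+2))+((6+z)+(9*y))))*1) -> ((((3*z)*(x+5))+((a+x)*1))*(((7*y)*(9+2))+((6+z)+(9*y))))
Step 2: at LR: ((a+x)*1) -> (a+x); overall: ((((3*z)*(x+5))+((a+x)*1))*(((7*y)*(9+2))+((6+z)+(9*y)))) -> ((((3*z)*(x+5))+(a+x))*(((7*y)*(9+2))+((6+z)+(9*y))))
Step 3: at RLR: (9+2) -> 11; overall: ((((3*z)*(x+5))+(a+x))*(((7*y)*(9+2))+((6+z)+(9*y)))) -> ((((3*z)*(x+5))+(a+x))*(((7*y)*11)+((6+z)+(9*y))))
Fixed point: ((((3*z)*(x+5))+(a+x))*(((7*y)*11)+((6+z)+(9*y))))

Answer: ((((3*z)*(x+5))+(a+x))*(((7*y)*11)+((6+z)+(9*y))))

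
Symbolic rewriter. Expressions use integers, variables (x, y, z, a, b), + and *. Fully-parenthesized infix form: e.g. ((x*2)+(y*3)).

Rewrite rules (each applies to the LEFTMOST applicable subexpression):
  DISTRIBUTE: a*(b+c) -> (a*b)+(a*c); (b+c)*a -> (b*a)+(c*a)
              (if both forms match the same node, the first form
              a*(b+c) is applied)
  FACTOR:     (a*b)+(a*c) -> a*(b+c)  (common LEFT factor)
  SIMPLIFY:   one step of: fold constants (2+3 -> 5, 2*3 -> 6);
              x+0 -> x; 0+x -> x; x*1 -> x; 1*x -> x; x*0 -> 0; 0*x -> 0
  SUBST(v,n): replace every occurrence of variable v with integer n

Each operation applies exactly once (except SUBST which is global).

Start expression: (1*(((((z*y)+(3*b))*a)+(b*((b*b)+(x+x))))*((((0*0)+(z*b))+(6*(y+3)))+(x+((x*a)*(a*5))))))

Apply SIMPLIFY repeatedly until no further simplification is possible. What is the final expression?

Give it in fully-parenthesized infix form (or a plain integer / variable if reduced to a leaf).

Answer: (((((z*y)+(3*b))*a)+(b*((b*b)+(x+x))))*(((z*b)+(6*(y+3)))+(x+((x*a)*(a*5)))))

Derivation:
Start: (1*(((((z*y)+(3*b))*a)+(b*((b*b)+(x+x))))*((((0*0)+(z*b))+(6*(y+3)))+(x+((x*a)*(a*5))))))
Step 1: at root: (1*(((((z*y)+(3*b))*a)+(b*((b*b)+(x+x))))*((((0*0)+(z*b))+(6*(y+3)))+(x+((x*a)*(a*5)))))) -> (((((z*y)+(3*b))*a)+(b*((b*b)+(x+x))))*((((0*0)+(z*b))+(6*(y+3)))+(x+((x*a)*(a*5))))); overall: (1*(((((z*y)+(3*b))*a)+(b*((b*b)+(x+x))))*((((0*0)+(z*b))+(6*(y+3)))+(x+((x*a)*(a*5)))))) -> (((((z*y)+(3*b))*a)+(b*((b*b)+(x+x))))*((((0*0)+(z*b))+(6*(y+3)))+(x+((x*a)*(a*5)))))
Step 2: at RLLL: (0*0) -> 0; overall: (((((z*y)+(3*b))*a)+(b*((b*b)+(x+x))))*((((0*0)+(z*b))+(6*(y+3)))+(x+((x*a)*(a*5))))) -> (((((z*y)+(3*b))*a)+(b*((b*b)+(x+x))))*(((0+(z*b))+(6*(y+3)))+(x+((x*a)*(a*5)))))
Step 3: at RLL: (0+(z*b)) -> (z*b); overall: (((((z*y)+(3*b))*a)+(b*((b*b)+(x+x))))*(((0+(z*b))+(6*(y+3)))+(x+((x*a)*(a*5))))) -> (((((z*y)+(3*b))*a)+(b*((b*b)+(x+x))))*(((z*b)+(6*(y+3)))+(x+((x*a)*(a*5)))))
Fixed point: (((((z*y)+(3*b))*a)+(b*((b*b)+(x+x))))*(((z*b)+(6*(y+3)))+(x+((x*a)*(a*5)))))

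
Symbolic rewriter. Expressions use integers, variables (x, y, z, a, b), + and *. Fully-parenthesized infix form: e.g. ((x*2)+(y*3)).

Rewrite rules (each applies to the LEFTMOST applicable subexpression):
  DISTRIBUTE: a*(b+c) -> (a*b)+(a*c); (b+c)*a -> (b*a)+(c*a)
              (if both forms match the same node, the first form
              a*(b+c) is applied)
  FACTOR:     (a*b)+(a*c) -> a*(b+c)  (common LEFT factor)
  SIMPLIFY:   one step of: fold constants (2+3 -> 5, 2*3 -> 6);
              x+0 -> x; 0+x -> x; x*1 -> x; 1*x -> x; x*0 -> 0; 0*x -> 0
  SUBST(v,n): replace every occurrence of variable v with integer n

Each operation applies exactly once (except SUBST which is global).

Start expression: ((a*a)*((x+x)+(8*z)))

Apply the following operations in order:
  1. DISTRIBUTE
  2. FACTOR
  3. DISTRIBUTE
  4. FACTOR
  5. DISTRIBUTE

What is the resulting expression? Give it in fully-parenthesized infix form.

Start: ((a*a)*((x+x)+(8*z)))
Apply DISTRIBUTE at root (target: ((a*a)*((x+x)+(8*z)))): ((a*a)*((x+x)+(8*z))) -> (((a*a)*(x+x))+((a*a)*(8*z)))
Apply FACTOR at root (target: (((a*a)*(x+x))+((a*a)*(8*z)))): (((a*a)*(x+x))+((a*a)*(8*z))) -> ((a*a)*((x+x)+(8*z)))
Apply DISTRIBUTE at root (target: ((a*a)*((x+x)+(8*z)))): ((a*a)*((x+x)+(8*z))) -> (((a*a)*(x+x))+((a*a)*(8*z)))
Apply FACTOR at root (target: (((a*a)*(x+x))+((a*a)*(8*z)))): (((a*a)*(x+x))+((a*a)*(8*z))) -> ((a*a)*((x+x)+(8*z)))
Apply DISTRIBUTE at root (target: ((a*a)*((x+x)+(8*z)))): ((a*a)*((x+x)+(8*z))) -> (((a*a)*(x+x))+((a*a)*(8*z)))

Answer: (((a*a)*(x+x))+((a*a)*(8*z)))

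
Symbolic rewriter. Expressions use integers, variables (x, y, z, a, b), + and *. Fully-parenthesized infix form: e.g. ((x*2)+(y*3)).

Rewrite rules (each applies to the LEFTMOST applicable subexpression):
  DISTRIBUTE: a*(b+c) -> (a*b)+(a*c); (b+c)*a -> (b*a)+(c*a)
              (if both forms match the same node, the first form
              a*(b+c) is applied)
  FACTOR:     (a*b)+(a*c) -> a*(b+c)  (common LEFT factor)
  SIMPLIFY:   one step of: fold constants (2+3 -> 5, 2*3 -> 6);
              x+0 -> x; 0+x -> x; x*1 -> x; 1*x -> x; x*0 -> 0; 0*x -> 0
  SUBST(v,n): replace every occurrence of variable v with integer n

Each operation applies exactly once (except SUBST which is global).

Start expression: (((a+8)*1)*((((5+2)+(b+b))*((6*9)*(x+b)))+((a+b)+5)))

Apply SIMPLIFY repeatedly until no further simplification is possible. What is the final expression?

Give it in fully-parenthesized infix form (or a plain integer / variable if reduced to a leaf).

Start: (((a+8)*1)*((((5+2)+(b+b))*((6*9)*(x+b)))+((a+b)+5)))
Step 1: at L: ((a+8)*1) -> (a+8); overall: (((a+8)*1)*((((5+2)+(b+b))*((6*9)*(x+b)))+((a+b)+5))) -> ((a+8)*((((5+2)+(b+b))*((6*9)*(x+b)))+((a+b)+5)))
Step 2: at RLLL: (5+2) -> 7; overall: ((a+8)*((((5+2)+(b+b))*((6*9)*(x+b)))+((a+b)+5))) -> ((a+8)*(((7+(b+b))*((6*9)*(x+b)))+((a+b)+5)))
Step 3: at RLRL: (6*9) -> 54; overall: ((a+8)*(((7+(b+b))*((6*9)*(x+b)))+((a+b)+5))) -> ((a+8)*(((7+(b+b))*(54*(x+b)))+((a+b)+5)))
Fixed point: ((a+8)*(((7+(b+b))*(54*(x+b)))+((a+b)+5)))

Answer: ((a+8)*(((7+(b+b))*(54*(x+b)))+((a+b)+5)))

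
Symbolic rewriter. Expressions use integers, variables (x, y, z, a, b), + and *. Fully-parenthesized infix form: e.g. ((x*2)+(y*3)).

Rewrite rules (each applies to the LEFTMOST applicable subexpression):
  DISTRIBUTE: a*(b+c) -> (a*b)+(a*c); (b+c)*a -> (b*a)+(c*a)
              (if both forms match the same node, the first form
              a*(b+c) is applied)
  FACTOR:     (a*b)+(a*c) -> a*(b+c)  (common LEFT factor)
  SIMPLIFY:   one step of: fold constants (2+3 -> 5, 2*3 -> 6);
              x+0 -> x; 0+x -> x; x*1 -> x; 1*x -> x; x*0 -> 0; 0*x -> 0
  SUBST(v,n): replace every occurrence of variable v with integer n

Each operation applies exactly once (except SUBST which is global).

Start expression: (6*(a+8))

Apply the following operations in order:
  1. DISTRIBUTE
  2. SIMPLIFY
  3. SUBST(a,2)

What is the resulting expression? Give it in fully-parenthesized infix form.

Start: (6*(a+8))
Apply DISTRIBUTE at root (target: (6*(a+8))): (6*(a+8)) -> ((6*a)+(6*8))
Apply SIMPLIFY at R (target: (6*8)): ((6*a)+(6*8)) -> ((6*a)+48)
Apply SUBST(a,2): ((6*a)+48) -> ((6*2)+48)

Answer: ((6*2)+48)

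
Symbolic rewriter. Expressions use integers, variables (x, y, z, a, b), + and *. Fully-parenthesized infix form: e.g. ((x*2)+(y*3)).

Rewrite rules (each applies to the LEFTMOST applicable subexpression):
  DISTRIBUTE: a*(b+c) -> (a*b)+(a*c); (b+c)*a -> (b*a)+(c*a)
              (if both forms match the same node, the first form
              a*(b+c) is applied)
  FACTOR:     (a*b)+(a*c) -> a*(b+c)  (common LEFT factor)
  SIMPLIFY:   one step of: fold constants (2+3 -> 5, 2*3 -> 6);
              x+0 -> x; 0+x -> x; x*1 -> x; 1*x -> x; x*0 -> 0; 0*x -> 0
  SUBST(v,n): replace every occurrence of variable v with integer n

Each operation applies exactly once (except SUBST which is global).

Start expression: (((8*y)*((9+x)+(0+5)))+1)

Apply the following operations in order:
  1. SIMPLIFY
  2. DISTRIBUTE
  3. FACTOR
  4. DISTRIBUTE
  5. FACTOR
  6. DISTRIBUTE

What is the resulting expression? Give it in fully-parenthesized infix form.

Answer: ((((8*y)*(9+x))+((8*y)*5))+1)

Derivation:
Start: (((8*y)*((9+x)+(0+5)))+1)
Apply SIMPLIFY at LRR (target: (0+5)): (((8*y)*((9+x)+(0+5)))+1) -> (((8*y)*((9+x)+5))+1)
Apply DISTRIBUTE at L (target: ((8*y)*((9+x)+5))): (((8*y)*((9+x)+5))+1) -> ((((8*y)*(9+x))+((8*y)*5))+1)
Apply FACTOR at L (target: (((8*y)*(9+x))+((8*y)*5))): ((((8*y)*(9+x))+((8*y)*5))+1) -> (((8*y)*((9+x)+5))+1)
Apply DISTRIBUTE at L (target: ((8*y)*((9+x)+5))): (((8*y)*((9+x)+5))+1) -> ((((8*y)*(9+x))+((8*y)*5))+1)
Apply FACTOR at L (target: (((8*y)*(9+x))+((8*y)*5))): ((((8*y)*(9+x))+((8*y)*5))+1) -> (((8*y)*((9+x)+5))+1)
Apply DISTRIBUTE at L (target: ((8*y)*((9+x)+5))): (((8*y)*((9+x)+5))+1) -> ((((8*y)*(9+x))+((8*y)*5))+1)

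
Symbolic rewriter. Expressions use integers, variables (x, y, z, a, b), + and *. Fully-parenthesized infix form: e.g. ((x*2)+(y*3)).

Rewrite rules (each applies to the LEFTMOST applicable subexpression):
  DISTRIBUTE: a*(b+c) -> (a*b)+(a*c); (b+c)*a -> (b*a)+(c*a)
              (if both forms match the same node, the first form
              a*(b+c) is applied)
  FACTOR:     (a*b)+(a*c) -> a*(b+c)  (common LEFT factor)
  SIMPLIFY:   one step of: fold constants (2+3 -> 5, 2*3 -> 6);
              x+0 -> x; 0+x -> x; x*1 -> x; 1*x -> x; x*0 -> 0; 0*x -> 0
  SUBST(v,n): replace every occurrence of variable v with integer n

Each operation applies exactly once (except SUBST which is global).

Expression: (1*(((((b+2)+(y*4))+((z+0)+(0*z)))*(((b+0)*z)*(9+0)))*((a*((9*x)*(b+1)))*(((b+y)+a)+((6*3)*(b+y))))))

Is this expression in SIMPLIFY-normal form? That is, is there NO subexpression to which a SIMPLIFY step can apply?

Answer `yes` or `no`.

Answer: no

Derivation:
Expression: (1*(((((b+2)+(y*4))+((z+0)+(0*z)))*(((b+0)*z)*(9+0)))*((a*((9*x)*(b+1)))*(((b+y)+a)+((6*3)*(b+y))))))
Scanning for simplifiable subexpressions (pre-order)...
  at root: (1*(((((b+2)+(y*4))+((z+0)+(0*z)))*(((b+0)*z)*(9+0)))*((a*((9*x)*(b+1)))*(((b+y)+a)+((6*3)*(b+y)))))) (SIMPLIFIABLE)
  at R: (((((b+2)+(y*4))+((z+0)+(0*z)))*(((b+0)*z)*(9+0)))*((a*((9*x)*(b+1)))*(((b+y)+a)+((6*3)*(b+y))))) (not simplifiable)
  at RL: ((((b+2)+(y*4))+((z+0)+(0*z)))*(((b+0)*z)*(9+0))) (not simplifiable)
  at RLL: (((b+2)+(y*4))+((z+0)+(0*z))) (not simplifiable)
  at RLLL: ((b+2)+(y*4)) (not simplifiable)
  at RLLLL: (b+2) (not simplifiable)
  at RLLLR: (y*4) (not simplifiable)
  at RLLR: ((z+0)+(0*z)) (not simplifiable)
  at RLLRL: (z+0) (SIMPLIFIABLE)
  at RLLRR: (0*z) (SIMPLIFIABLE)
  at RLR: (((b+0)*z)*(9+0)) (not simplifiable)
  at RLRL: ((b+0)*z) (not simplifiable)
  at RLRLL: (b+0) (SIMPLIFIABLE)
  at RLRR: (9+0) (SIMPLIFIABLE)
  at RR: ((a*((9*x)*(b+1)))*(((b+y)+a)+((6*3)*(b+y)))) (not simplifiable)
  at RRL: (a*((9*x)*(b+1))) (not simplifiable)
  at RRLR: ((9*x)*(b+1)) (not simplifiable)
  at RRLRL: (9*x) (not simplifiable)
  at RRLRR: (b+1) (not simplifiable)
  at RRR: (((b+y)+a)+((6*3)*(b+y))) (not simplifiable)
  at RRRL: ((b+y)+a) (not simplifiable)
  at RRRLL: (b+y) (not simplifiable)
  at RRRR: ((6*3)*(b+y)) (not simplifiable)
  at RRRRL: (6*3) (SIMPLIFIABLE)
  at RRRRR: (b+y) (not simplifiable)
Found simplifiable subexpr at path root: (1*(((((b+2)+(y*4))+((z+0)+(0*z)))*(((b+0)*z)*(9+0)))*((a*((9*x)*(b+1)))*(((b+y)+a)+((6*3)*(b+y))))))
One SIMPLIFY step would give: (((((b+2)+(y*4))+((z+0)+(0*z)))*(((b+0)*z)*(9+0)))*((a*((9*x)*(b+1)))*(((b+y)+a)+((6*3)*(b+y)))))
-> NOT in normal form.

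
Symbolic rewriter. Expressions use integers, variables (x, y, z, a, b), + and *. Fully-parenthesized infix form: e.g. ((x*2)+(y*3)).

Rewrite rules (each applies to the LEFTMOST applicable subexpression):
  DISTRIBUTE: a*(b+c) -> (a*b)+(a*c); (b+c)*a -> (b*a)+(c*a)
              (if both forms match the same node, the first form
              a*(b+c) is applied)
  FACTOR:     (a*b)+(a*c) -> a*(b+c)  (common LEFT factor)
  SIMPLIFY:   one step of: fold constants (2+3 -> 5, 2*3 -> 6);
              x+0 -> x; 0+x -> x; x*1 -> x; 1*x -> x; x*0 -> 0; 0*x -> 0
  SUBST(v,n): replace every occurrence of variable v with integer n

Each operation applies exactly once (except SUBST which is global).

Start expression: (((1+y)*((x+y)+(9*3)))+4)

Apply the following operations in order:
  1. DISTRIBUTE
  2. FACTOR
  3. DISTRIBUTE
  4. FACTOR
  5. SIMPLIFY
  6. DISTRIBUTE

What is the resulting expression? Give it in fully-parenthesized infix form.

Answer: ((((1+y)*(x+y))+((1+y)*27))+4)

Derivation:
Start: (((1+y)*((x+y)+(9*3)))+4)
Apply DISTRIBUTE at L (target: ((1+y)*((x+y)+(9*3)))): (((1+y)*((x+y)+(9*3)))+4) -> ((((1+y)*(x+y))+((1+y)*(9*3)))+4)
Apply FACTOR at L (target: (((1+y)*(x+y))+((1+y)*(9*3)))): ((((1+y)*(x+y))+((1+y)*(9*3)))+4) -> (((1+y)*((x+y)+(9*3)))+4)
Apply DISTRIBUTE at L (target: ((1+y)*((x+y)+(9*3)))): (((1+y)*((x+y)+(9*3)))+4) -> ((((1+y)*(x+y))+((1+y)*(9*3)))+4)
Apply FACTOR at L (target: (((1+y)*(x+y))+((1+y)*(9*3)))): ((((1+y)*(x+y))+((1+y)*(9*3)))+4) -> (((1+y)*((x+y)+(9*3)))+4)
Apply SIMPLIFY at LRR (target: (9*3)): (((1+y)*((x+y)+(9*3)))+4) -> (((1+y)*((x+y)+27))+4)
Apply DISTRIBUTE at L (target: ((1+y)*((x+y)+27))): (((1+y)*((x+y)+27))+4) -> ((((1+y)*(x+y))+((1+y)*27))+4)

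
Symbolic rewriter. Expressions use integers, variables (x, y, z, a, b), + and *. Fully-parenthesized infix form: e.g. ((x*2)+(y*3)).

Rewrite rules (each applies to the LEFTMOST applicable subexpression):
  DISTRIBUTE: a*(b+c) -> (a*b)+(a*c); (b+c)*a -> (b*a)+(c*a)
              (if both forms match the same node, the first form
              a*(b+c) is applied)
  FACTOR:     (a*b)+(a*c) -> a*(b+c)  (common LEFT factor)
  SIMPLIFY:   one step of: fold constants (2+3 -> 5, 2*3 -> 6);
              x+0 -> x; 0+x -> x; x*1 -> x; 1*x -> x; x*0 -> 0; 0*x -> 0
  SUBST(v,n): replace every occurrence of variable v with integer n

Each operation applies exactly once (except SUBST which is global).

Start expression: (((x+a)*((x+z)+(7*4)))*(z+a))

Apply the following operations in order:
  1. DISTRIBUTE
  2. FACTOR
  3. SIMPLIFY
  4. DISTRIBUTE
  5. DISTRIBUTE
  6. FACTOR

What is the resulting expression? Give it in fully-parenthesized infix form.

Answer: ((((x+a)*((x+z)+28))*z)+(((x+a)*((x+z)+28))*a))

Derivation:
Start: (((x+a)*((x+z)+(7*4)))*(z+a))
Apply DISTRIBUTE at root (target: (((x+a)*((x+z)+(7*4)))*(z+a))): (((x+a)*((x+z)+(7*4)))*(z+a)) -> ((((x+a)*((x+z)+(7*4)))*z)+(((x+a)*((x+z)+(7*4)))*a))
Apply FACTOR at root (target: ((((x+a)*((x+z)+(7*4)))*z)+(((x+a)*((x+z)+(7*4)))*a))): ((((x+a)*((x+z)+(7*4)))*z)+(((x+a)*((x+z)+(7*4)))*a)) -> (((x+a)*((x+z)+(7*4)))*(z+a))
Apply SIMPLIFY at LRR (target: (7*4)): (((x+a)*((x+z)+(7*4)))*(z+a)) -> (((x+a)*((x+z)+28))*(z+a))
Apply DISTRIBUTE at root (target: (((x+a)*((x+z)+28))*(z+a))): (((x+a)*((x+z)+28))*(z+a)) -> ((((x+a)*((x+z)+28))*z)+(((x+a)*((x+z)+28))*a))
Apply DISTRIBUTE at LL (target: ((x+a)*((x+z)+28))): ((((x+a)*((x+z)+28))*z)+(((x+a)*((x+z)+28))*a)) -> (((((x+a)*(x+z))+((x+a)*28))*z)+(((x+a)*((x+z)+28))*a))
Apply FACTOR at LL (target: (((x+a)*(x+z))+((x+a)*28))): (((((x+a)*(x+z))+((x+a)*28))*z)+(((x+a)*((x+z)+28))*a)) -> ((((x+a)*((x+z)+28))*z)+(((x+a)*((x+z)+28))*a))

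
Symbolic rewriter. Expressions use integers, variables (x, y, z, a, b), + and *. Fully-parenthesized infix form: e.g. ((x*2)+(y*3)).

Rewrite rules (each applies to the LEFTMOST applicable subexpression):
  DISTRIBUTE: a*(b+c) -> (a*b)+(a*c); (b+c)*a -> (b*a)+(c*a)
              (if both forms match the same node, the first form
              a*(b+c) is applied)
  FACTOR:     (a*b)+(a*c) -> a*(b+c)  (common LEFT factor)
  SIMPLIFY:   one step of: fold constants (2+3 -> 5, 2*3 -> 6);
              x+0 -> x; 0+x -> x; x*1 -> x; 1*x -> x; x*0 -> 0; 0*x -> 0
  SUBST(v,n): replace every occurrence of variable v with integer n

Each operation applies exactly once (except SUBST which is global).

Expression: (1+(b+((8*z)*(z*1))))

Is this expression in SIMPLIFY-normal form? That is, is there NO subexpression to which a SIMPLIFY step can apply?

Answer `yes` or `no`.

Expression: (1+(b+((8*z)*(z*1))))
Scanning for simplifiable subexpressions (pre-order)...
  at root: (1+(b+((8*z)*(z*1)))) (not simplifiable)
  at R: (b+((8*z)*(z*1))) (not simplifiable)
  at RR: ((8*z)*(z*1)) (not simplifiable)
  at RRL: (8*z) (not simplifiable)
  at RRR: (z*1) (SIMPLIFIABLE)
Found simplifiable subexpr at path RRR: (z*1)
One SIMPLIFY step would give: (1+(b+((8*z)*z)))
-> NOT in normal form.

Answer: no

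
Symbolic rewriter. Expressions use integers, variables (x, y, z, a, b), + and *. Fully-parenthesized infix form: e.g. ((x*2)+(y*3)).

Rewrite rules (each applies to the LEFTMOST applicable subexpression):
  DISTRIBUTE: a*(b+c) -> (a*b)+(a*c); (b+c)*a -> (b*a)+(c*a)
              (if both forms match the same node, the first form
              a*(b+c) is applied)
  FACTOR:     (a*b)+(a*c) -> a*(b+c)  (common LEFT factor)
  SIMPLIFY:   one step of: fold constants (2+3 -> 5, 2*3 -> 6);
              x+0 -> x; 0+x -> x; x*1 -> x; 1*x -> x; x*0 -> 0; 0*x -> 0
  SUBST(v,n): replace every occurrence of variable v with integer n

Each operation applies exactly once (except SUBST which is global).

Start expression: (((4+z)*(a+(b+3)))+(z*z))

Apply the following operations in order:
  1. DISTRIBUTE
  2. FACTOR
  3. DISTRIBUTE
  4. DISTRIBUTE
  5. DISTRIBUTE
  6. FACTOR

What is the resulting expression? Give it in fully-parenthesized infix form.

Answer: ((((4*a)+(z*a))+((4+z)*(b+3)))+(z*z))

Derivation:
Start: (((4+z)*(a+(b+3)))+(z*z))
Apply DISTRIBUTE at L (target: ((4+z)*(a+(b+3)))): (((4+z)*(a+(b+3)))+(z*z)) -> ((((4+z)*a)+((4+z)*(b+3)))+(z*z))
Apply FACTOR at L (target: (((4+z)*a)+((4+z)*(b+3)))): ((((4+z)*a)+((4+z)*(b+3)))+(z*z)) -> (((4+z)*(a+(b+3)))+(z*z))
Apply DISTRIBUTE at L (target: ((4+z)*(a+(b+3)))): (((4+z)*(a+(b+3)))+(z*z)) -> ((((4+z)*a)+((4+z)*(b+3)))+(z*z))
Apply DISTRIBUTE at LL (target: ((4+z)*a)): ((((4+z)*a)+((4+z)*(b+3)))+(z*z)) -> ((((4*a)+(z*a))+((4+z)*(b+3)))+(z*z))
Apply DISTRIBUTE at LR (target: ((4+z)*(b+3))): ((((4*a)+(z*a))+((4+z)*(b+3)))+(z*z)) -> ((((4*a)+(z*a))+(((4+z)*b)+((4+z)*3)))+(z*z))
Apply FACTOR at LR (target: (((4+z)*b)+((4+z)*3))): ((((4*a)+(z*a))+(((4+z)*b)+((4+z)*3)))+(z*z)) -> ((((4*a)+(z*a))+((4+z)*(b+3)))+(z*z))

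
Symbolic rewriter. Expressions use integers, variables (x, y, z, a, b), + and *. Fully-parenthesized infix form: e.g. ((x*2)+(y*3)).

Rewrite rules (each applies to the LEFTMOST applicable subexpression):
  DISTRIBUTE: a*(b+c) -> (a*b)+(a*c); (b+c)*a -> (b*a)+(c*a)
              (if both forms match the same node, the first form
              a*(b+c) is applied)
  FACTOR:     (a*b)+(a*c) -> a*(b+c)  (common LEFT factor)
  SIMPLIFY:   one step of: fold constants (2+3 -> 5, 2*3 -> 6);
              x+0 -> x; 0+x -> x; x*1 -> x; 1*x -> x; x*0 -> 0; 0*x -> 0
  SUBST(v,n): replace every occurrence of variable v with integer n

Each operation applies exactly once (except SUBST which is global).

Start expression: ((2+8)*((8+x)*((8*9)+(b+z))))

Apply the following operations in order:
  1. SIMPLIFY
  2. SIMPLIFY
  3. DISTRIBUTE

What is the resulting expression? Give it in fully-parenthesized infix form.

Answer: (10*(((8+x)*72)+((8+x)*(b+z))))

Derivation:
Start: ((2+8)*((8+x)*((8*9)+(b+z))))
Apply SIMPLIFY at L (target: (2+8)): ((2+8)*((8+x)*((8*9)+(b+z)))) -> (10*((8+x)*((8*9)+(b+z))))
Apply SIMPLIFY at RRL (target: (8*9)): (10*((8+x)*((8*9)+(b+z)))) -> (10*((8+x)*(72+(b+z))))
Apply DISTRIBUTE at R (target: ((8+x)*(72+(b+z)))): (10*((8+x)*(72+(b+z)))) -> (10*(((8+x)*72)+((8+x)*(b+z))))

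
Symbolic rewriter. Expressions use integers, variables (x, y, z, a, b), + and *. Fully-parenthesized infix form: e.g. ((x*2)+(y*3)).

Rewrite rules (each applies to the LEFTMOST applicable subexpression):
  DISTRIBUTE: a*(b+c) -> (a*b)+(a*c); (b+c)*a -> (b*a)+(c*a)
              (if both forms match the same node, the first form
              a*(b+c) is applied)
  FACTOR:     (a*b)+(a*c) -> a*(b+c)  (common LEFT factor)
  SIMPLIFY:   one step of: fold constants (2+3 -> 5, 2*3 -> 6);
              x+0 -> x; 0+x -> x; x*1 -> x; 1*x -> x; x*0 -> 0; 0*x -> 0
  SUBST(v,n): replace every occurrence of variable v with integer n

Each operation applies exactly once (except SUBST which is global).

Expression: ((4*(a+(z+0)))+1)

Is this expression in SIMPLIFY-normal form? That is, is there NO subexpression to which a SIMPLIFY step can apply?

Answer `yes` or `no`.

Expression: ((4*(a+(z+0)))+1)
Scanning for simplifiable subexpressions (pre-order)...
  at root: ((4*(a+(z+0)))+1) (not simplifiable)
  at L: (4*(a+(z+0))) (not simplifiable)
  at LR: (a+(z+0)) (not simplifiable)
  at LRR: (z+0) (SIMPLIFIABLE)
Found simplifiable subexpr at path LRR: (z+0)
One SIMPLIFY step would give: ((4*(a+z))+1)
-> NOT in normal form.

Answer: no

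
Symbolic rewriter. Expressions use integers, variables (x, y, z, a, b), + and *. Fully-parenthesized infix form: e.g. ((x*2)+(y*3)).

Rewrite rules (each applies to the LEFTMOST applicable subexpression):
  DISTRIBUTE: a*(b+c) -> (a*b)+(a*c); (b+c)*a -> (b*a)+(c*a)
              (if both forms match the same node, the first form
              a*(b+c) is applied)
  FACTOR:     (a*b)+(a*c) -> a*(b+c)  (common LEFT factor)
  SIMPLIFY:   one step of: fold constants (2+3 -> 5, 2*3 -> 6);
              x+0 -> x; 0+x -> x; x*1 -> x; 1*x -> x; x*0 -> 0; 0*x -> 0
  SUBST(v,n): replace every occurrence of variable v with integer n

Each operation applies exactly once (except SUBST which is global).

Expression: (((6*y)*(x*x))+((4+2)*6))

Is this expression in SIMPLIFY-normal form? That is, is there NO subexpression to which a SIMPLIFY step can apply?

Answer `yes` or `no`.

Answer: no

Derivation:
Expression: (((6*y)*(x*x))+((4+2)*6))
Scanning for simplifiable subexpressions (pre-order)...
  at root: (((6*y)*(x*x))+((4+2)*6)) (not simplifiable)
  at L: ((6*y)*(x*x)) (not simplifiable)
  at LL: (6*y) (not simplifiable)
  at LR: (x*x) (not simplifiable)
  at R: ((4+2)*6) (not simplifiable)
  at RL: (4+2) (SIMPLIFIABLE)
Found simplifiable subexpr at path RL: (4+2)
One SIMPLIFY step would give: (((6*y)*(x*x))+(6*6))
-> NOT in normal form.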